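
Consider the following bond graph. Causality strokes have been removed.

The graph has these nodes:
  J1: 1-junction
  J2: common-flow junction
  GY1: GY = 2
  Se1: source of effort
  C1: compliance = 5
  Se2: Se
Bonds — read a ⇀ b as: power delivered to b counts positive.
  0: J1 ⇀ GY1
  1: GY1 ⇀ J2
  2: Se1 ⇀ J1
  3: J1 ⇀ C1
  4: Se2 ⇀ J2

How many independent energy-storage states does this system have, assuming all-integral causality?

1  (C1 all integral)

bond 2 stroke at J1  (Se1 (Se) sets effort on bond)
bond 4 stroke at J2  (Se2 (Se) sets effort on bond)
bond 1 stroke at GY1  (J2: last free bond brings flow in)
bond 0 stroke at GY1  (through GY1, causality inverts; strokes same side of GY1)
bond 3 stroke at J1  (common-f at J1 fixed by 0)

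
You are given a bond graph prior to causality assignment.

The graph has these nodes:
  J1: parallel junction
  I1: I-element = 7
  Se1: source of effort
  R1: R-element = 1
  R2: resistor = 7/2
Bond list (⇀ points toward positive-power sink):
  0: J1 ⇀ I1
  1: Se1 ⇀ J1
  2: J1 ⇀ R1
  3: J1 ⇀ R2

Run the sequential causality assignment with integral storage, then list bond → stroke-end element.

β1 stroke→J1  (Se1 (Se) sets effort on bond)
β0 stroke→I1  (J1: bond 1 brought effort, rest push out)
β2 stroke→R1  (J1 effort already set via bond 1)
β3 stroke→R2  (common-e at J1 fixed by 1)

b0 stroke at I1
b1 stroke at J1
b2 stroke at R1
b3 stroke at R2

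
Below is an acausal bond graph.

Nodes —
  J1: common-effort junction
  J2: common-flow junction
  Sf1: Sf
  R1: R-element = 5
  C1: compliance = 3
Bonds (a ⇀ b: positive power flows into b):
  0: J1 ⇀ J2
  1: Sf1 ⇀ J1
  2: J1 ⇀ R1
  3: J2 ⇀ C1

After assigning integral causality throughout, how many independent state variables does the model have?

1  (C1 all integral)

bond 1 |Sf1  (source Sf1 imposes f)
bond 3 |J2  (C1: C, integral causality)
bond 0 |J1  (only one flow-in slot at J2)
bond 2 |R1  (J1: bond 0 brought effort, rest push out)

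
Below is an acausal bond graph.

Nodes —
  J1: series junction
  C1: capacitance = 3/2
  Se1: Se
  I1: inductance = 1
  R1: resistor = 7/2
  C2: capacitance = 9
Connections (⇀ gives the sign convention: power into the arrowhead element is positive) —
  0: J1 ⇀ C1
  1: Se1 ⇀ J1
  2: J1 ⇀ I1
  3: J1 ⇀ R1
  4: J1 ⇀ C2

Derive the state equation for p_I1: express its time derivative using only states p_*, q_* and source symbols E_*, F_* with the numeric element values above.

bond 1 →J1  (source Se1 imposes e)
bond 0 →J1  (C1: C, integral causality)
bond 2 →I1  (prefer integral on I1)
bond 3 →J1  (common-f at J1 fixed by 2)
bond 4 →J1  (J1: bond 2 brought flow, rest push out)

dp_I1/dt = E_Se1 - 7*p_I1/2 - 2*q_C1/3 - q_C2/9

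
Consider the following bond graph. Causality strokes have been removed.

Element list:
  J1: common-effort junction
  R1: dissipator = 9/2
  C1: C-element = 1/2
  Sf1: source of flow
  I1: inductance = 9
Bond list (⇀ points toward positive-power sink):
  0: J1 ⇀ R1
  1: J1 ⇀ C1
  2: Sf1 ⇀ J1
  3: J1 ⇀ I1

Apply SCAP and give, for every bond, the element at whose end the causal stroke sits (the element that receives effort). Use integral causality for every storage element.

bond 0 stroke at R1
bond 1 stroke at J1
bond 2 stroke at Sf1
bond 3 stroke at I1

#2 stroke→Sf1  (source Sf1 imposes f)
#1 stroke→J1  (C1 integral (e out))
#0 stroke→R1  (J1: bond 1 brought effort, rest push out)
#3 stroke→I1  (common-e at J1 fixed by 1)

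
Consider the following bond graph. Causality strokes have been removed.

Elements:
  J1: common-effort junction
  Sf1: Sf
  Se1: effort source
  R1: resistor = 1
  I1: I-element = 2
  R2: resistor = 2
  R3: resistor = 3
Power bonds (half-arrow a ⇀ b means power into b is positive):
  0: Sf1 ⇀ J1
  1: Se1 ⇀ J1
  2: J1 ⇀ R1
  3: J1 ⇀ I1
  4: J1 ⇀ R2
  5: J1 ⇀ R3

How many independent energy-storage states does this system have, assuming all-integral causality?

b0 stroke→Sf1  (Sf1 fixes flow; stroke at Sf1)
b1 stroke→J1  (Se1 fixes effort; stroke away)
b2 stroke→R1  (J1: bond 1 brought effort, rest push out)
b3 stroke→I1  (J1: bond 1 brought effort, rest push out)
b4 stroke→R2  (J1: bond 1 brought effort, rest push out)
b5 stroke→R3  (J1: bond 1 brought effort, rest push out)

1  (I1 all integral)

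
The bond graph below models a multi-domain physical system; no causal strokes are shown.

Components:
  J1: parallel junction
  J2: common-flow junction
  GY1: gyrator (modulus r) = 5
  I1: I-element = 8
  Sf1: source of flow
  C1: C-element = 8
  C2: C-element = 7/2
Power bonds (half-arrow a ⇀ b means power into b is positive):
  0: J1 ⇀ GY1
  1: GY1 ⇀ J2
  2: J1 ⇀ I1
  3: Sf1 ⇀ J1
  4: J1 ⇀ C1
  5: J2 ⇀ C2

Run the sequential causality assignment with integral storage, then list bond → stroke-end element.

b0 →GY1
b1 →GY1
b2 →I1
b3 →Sf1
b4 →J1
b5 →J2

b3 |Sf1  (Sf1: flow source, stroke at near end)
b2 |I1  (I1: I, integral causality)
b4 |J1  (prefer integral on C1)
b0 |GY1  (J1 effort already set via bond 4)
b1 |GY1  (GY GY1: same side as bond 0)
b5 |J2  (1-jn J2 has f-setter on 1)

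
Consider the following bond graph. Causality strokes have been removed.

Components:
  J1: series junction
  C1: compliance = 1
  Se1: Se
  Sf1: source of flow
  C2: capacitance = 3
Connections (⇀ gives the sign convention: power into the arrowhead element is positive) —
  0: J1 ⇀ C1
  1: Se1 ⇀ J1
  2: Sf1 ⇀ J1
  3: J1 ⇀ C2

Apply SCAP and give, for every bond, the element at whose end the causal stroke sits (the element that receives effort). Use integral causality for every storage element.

b1 stroke→J1  (source Se1 imposes e)
b2 stroke→Sf1  (Sf1 (Sf) sets flow on bond)
b0 stroke→J1  (J1 flow already set via bond 2)
b3 stroke→J1  (common-f at J1 fixed by 2)

bond 0 →J1
bond 1 →J1
bond 2 →Sf1
bond 3 →J1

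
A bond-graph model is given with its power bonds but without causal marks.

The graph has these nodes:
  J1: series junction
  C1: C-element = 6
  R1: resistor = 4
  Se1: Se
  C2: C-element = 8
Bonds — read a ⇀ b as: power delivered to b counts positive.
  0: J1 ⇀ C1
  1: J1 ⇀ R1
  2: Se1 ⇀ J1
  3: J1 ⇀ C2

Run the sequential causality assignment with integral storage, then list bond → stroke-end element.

bond 0 stroke at J1
bond 1 stroke at R1
bond 2 stroke at J1
bond 3 stroke at J1

bond 2 →J1  (Se1 fixes effort; stroke away)
bond 0 →J1  (C1 integral (e out))
bond 3 →J1  (prefer integral on C2)
bond 1 →R1  (only one flow-in slot at J1)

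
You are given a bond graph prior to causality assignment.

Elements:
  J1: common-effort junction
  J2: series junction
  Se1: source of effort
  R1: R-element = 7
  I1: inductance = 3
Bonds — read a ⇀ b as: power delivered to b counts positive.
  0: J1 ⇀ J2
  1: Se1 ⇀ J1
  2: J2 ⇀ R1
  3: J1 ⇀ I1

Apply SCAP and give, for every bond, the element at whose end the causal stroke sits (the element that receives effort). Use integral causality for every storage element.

b0 |J2
b1 |J1
b2 |R1
b3 |I1

bond 1 |J1  (source Se1 imposes e)
bond 0 |J2  (0-jn J1 has e-setter on 1)
bond 3 |I1  (0-jn J1 has e-setter on 1)
bond 2 |R1  (only one flow-in slot at J2)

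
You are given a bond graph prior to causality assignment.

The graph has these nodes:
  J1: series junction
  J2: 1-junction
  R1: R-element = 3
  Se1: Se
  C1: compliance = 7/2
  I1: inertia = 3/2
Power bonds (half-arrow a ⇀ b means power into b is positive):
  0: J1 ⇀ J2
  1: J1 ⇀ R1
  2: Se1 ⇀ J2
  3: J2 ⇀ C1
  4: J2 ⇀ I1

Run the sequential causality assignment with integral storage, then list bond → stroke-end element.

#2 stroke→J2  (Se1 (Se) sets effort on bond)
#3 stroke→J2  (C1: C, integral causality)
#4 stroke→I1  (prefer integral on I1)
#0 stroke→J2  (J2: bond 4 brought flow, rest push out)
#1 stroke→J1  (1-jn J1 has f-setter on 0)

bond 0 stroke→J2
bond 1 stroke→J1
bond 2 stroke→J2
bond 3 stroke→J2
bond 4 stroke→I1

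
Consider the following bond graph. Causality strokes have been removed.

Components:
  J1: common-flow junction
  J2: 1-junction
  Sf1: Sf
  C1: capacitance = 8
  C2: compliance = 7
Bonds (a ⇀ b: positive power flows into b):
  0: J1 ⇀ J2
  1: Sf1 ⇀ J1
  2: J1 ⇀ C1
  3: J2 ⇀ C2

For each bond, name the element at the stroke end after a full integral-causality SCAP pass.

#1 |Sf1  (Sf1 fixes flow; stroke at Sf1)
#0 |J1  (common-f at J1 fixed by 1)
#2 |J1  (J1: bond 1 brought flow, rest push out)
#3 |J2  (J2: bond 0 brought flow, rest push out)

b0 stroke→J1
b1 stroke→Sf1
b2 stroke→J1
b3 stroke→J2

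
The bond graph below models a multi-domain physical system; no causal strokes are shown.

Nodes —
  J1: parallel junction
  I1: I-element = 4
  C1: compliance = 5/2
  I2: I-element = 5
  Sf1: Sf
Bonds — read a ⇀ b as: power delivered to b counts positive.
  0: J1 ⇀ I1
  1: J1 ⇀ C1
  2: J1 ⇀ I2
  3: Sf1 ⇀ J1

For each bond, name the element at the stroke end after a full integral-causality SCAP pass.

β3 stroke at Sf1  (Sf1 (Sf) sets flow on bond)
β0 stroke at I1  (I1: I, integral causality)
β1 stroke at J1  (prefer integral on C1)
β2 stroke at I2  (J1: bond 1 brought effort, rest push out)

β0 stroke→I1
β1 stroke→J1
β2 stroke→I2
β3 stroke→Sf1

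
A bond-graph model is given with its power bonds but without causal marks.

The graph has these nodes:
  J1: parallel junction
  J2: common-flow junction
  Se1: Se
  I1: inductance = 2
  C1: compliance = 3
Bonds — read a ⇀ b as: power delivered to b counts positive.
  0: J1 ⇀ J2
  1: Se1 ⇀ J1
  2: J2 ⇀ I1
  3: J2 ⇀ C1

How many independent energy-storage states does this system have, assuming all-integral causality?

bond 1 stroke→J1  (Se1 fixes effort; stroke away)
bond 0 stroke→J2  (J1 effort already set via bond 1)
bond 2 stroke→I1  (I1 outputs flow p/I1)
bond 3 stroke→J2  (1-jn J2 has f-setter on 2)

2  (C1, I1 all integral)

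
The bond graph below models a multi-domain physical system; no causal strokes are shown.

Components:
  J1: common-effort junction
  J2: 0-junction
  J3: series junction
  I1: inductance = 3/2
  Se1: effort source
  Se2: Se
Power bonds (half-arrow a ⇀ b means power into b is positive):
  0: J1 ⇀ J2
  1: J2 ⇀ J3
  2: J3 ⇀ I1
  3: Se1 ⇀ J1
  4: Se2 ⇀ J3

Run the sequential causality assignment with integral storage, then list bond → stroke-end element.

β0 stroke→J2
β1 stroke→J3
β2 stroke→I1
β3 stroke→J1
β4 stroke→J3

β3 |J1  (Se1 fixes effort; stroke away)
β4 |J3  (Se2: effort source, stroke at far end)
β0 |J2  (J1 effort already set via bond 3)
β1 |J3  (J2 effort already set via bond 0)
β2 |I1  (J3: last free bond brings flow in)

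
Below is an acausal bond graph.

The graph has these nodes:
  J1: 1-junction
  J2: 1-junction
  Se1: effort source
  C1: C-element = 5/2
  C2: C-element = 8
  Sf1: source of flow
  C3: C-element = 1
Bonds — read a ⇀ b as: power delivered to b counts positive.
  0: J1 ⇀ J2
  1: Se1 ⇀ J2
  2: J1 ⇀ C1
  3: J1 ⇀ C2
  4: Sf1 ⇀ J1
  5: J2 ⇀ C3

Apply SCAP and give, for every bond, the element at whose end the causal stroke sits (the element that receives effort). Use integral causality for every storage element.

b1 stroke→J2  (Se1 (Se) sets effort on bond)
b4 stroke→Sf1  (Sf1: flow source, stroke at near end)
b0 stroke→J1  (J1: bond 4 brought flow, rest push out)
b2 stroke→J1  (J1 flow already set via bond 4)
b3 stroke→J1  (common-f at J1 fixed by 4)
b5 stroke→J2  (common-f at J2 fixed by 0)

#0 |J1
#1 |J2
#2 |J1
#3 |J1
#4 |Sf1
#5 |J2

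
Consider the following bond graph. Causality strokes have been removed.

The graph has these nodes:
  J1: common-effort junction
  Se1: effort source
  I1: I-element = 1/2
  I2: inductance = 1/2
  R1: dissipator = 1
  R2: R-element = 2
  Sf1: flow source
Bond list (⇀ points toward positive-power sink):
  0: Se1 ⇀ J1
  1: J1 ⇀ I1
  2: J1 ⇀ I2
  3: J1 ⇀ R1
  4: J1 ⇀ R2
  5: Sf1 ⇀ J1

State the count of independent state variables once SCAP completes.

2  (I1, I2 all integral)

b0 stroke at J1  (Se1 (Se) sets effort on bond)
b5 stroke at Sf1  (source Sf1 imposes f)
b1 stroke at I1  (common-e at J1 fixed by 0)
b2 stroke at I2  (common-e at J1 fixed by 0)
b3 stroke at R1  (common-e at J1 fixed by 0)
b4 stroke at R2  (J1: bond 0 brought effort, rest push out)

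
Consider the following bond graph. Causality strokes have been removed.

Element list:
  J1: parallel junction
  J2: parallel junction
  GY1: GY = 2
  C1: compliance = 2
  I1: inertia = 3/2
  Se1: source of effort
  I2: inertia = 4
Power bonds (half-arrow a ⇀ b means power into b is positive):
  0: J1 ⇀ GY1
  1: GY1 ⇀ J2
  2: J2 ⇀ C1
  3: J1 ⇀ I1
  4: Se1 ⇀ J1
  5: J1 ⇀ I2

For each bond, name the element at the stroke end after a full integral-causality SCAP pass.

bond 4 stroke at J1  (source Se1 imposes e)
bond 0 stroke at GY1  (J1 effort already set via bond 4)
bond 3 stroke at I1  (common-e at J1 fixed by 4)
bond 5 stroke at I2  (0-jn J1 has e-setter on 4)
bond 1 stroke at GY1  (GY1: gyrator matches bond 0)
bond 2 stroke at J2  (J2 needs exactly one e-in)

#0 |GY1
#1 |GY1
#2 |J2
#3 |I1
#4 |J1
#5 |I2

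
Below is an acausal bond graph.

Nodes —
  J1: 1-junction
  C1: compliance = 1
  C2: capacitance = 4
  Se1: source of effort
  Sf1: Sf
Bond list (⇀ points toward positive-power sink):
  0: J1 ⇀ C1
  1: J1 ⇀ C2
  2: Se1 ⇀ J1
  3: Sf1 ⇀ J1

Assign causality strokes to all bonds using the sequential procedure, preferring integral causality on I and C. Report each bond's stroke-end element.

β2 |J1  (Se1 (Se) sets effort on bond)
β3 |Sf1  (Sf1 (Sf) sets flow on bond)
β0 |J1  (1-jn J1 has f-setter on 3)
β1 |J1  (J1: bond 3 brought flow, rest push out)

bond 0 |J1
bond 1 |J1
bond 2 |J1
bond 3 |Sf1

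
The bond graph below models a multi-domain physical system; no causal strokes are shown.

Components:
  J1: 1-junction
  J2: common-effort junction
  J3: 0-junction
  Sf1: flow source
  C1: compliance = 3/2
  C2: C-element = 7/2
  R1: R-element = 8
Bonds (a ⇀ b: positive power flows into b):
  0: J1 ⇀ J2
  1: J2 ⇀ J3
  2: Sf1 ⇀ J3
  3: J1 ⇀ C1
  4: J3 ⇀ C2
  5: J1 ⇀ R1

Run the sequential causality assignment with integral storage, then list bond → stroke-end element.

β0 |J1
β1 |J2
β2 |Sf1
β3 |J1
β4 |J3
β5 |R1

b2 stroke at Sf1  (Sf1 fixes flow; stroke at Sf1)
b3 stroke at J1  (C1: C, integral causality)
b4 stroke at J3  (prefer integral on C2)
b1 stroke at J2  (common-e at J3 fixed by 4)
b0 stroke at J1  (0-jn J2 has e-setter on 1)
b5 stroke at R1  (closing 1-jn rule on J1)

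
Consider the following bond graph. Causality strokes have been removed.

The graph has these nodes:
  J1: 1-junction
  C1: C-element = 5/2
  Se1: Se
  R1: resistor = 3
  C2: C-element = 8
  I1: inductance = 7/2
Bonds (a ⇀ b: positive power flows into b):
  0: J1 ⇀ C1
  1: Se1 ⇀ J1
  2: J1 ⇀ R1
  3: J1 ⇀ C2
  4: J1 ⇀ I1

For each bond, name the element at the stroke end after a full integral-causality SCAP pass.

bond 1 →J1  (source Se1 imposes e)
bond 0 →J1  (C1 outputs effort q/C1)
bond 3 →J1  (C2 outputs effort q/C2)
bond 4 →I1  (I1: I, integral causality)
bond 2 →J1  (1-jn J1 has f-setter on 4)

b0 →J1
b1 →J1
b2 →J1
b3 →J1
b4 →I1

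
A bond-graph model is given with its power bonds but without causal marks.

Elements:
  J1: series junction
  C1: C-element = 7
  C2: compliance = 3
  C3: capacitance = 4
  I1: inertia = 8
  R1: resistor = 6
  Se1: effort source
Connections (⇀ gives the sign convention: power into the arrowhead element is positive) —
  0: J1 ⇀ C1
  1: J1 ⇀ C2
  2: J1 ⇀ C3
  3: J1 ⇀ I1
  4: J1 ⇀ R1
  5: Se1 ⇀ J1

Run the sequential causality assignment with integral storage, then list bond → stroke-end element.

b5 |J1  (Se1 (Se) sets effort on bond)
b0 |J1  (C1 outputs effort q/C1)
b1 |J1  (C2 outputs effort q/C2)
b2 |J1  (C3 outputs effort q/C3)
b3 |I1  (prefer integral on I1)
b4 |J1  (J1: bond 3 brought flow, rest push out)

β0 stroke at J1
β1 stroke at J1
β2 stroke at J1
β3 stroke at I1
β4 stroke at J1
β5 stroke at J1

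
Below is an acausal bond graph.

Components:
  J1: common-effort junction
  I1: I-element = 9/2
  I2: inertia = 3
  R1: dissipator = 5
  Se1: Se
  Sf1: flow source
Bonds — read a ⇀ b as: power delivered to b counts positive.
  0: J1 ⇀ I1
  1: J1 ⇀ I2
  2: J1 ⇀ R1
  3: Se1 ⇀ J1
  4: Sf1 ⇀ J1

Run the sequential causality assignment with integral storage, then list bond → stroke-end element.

β0 →I1
β1 →I2
β2 →R1
β3 →J1
β4 →Sf1

b3 →J1  (Se1 fixes effort; stroke away)
b4 →Sf1  (Sf1 fixes flow; stroke at Sf1)
b0 →I1  (common-e at J1 fixed by 3)
b1 →I2  (J1: bond 3 brought effort, rest push out)
b2 →R1  (0-jn J1 has e-setter on 3)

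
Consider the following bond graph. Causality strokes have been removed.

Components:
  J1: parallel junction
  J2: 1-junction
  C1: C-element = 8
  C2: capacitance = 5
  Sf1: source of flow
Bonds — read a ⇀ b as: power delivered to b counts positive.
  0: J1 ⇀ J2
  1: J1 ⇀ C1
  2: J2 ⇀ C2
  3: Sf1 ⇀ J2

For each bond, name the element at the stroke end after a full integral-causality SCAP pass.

β0 stroke at J2
β1 stroke at J1
β2 stroke at J2
β3 stroke at Sf1

#3 |Sf1  (source Sf1 imposes f)
#0 |J2  (1-jn J2 has f-setter on 3)
#2 |J2  (J2 flow already set via bond 3)
#1 |J1  (only one effort-in slot at J1)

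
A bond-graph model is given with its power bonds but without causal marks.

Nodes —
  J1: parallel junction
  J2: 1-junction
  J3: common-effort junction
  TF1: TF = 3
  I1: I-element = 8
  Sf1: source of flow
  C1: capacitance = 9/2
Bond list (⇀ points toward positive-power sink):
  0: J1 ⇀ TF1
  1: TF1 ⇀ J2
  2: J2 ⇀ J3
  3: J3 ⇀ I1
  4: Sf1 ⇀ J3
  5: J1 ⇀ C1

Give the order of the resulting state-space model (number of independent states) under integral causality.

2  (C1, I1 all integral)

β4 stroke→Sf1  (source Sf1 imposes f)
β3 stroke→I1  (I1 integral (f out))
β2 stroke→J3  (only one effort-in slot at J3)
β1 stroke→J2  (1-jn J2 has f-setter on 2)
β0 stroke→TF1  (TF1 one-in-one-out from 1)
β5 stroke→J1  (J1: last free bond brings effort in)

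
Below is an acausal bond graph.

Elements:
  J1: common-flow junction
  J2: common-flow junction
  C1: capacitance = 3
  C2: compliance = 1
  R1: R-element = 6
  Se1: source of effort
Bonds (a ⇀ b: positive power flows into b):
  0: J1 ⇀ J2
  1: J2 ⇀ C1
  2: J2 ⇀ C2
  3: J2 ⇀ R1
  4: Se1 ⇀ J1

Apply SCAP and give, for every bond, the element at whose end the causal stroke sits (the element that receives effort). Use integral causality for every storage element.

β0 |J2
β1 |J2
β2 |J2
β3 |R1
β4 |J1

b4 |J1  (source Se1 imposes e)
b0 |J2  (J1: last free bond brings flow in)
b1 |J2  (C1 integral (e out))
b2 |J2  (C2 outputs effort q/C2)
b3 |R1  (J2: last free bond brings flow in)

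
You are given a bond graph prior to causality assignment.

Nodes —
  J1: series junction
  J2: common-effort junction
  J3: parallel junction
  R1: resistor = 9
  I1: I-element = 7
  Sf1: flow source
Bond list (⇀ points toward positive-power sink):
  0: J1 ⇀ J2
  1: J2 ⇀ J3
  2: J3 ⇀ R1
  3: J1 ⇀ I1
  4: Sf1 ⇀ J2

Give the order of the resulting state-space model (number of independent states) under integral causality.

1  (I1 all integral)

bond 4 |Sf1  (Sf1 (Sf) sets flow on bond)
bond 3 |I1  (I1 integral (f out))
bond 0 |J1  (1-jn J1 has f-setter on 3)
bond 1 |J2  (closing 0-jn rule on J2)
bond 2 |J3  (J3: last free bond brings effort in)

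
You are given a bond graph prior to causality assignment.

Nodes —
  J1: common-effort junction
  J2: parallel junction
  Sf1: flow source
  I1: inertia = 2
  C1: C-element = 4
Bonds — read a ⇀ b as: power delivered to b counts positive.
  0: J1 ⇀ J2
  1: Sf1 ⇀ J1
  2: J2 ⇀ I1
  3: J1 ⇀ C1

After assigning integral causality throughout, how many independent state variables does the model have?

bond 1 stroke→Sf1  (Sf1 (Sf) sets flow on bond)
bond 2 stroke→I1  (prefer integral on I1)
bond 0 stroke→J2  (J2 needs exactly one e-in)
bond 3 stroke→J1  (only one effort-in slot at J1)

2  (C1, I1 all integral)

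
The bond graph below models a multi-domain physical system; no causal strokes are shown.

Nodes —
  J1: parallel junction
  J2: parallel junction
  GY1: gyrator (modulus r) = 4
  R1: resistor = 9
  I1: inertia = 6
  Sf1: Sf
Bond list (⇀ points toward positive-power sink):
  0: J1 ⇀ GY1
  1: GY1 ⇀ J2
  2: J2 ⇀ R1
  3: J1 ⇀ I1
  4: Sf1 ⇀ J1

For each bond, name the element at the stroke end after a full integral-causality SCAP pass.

b0 →J1
b1 →J2
b2 →R1
b3 →I1
b4 →Sf1

β4 stroke at Sf1  (source Sf1 imposes f)
β3 stroke at I1  (I1 outputs flow p/I1)
β0 stroke at J1  (J1: last free bond brings effort in)
β1 stroke at J2  (GY1 both-in/both-out from 0)
β2 stroke at R1  (common-e at J2 fixed by 1)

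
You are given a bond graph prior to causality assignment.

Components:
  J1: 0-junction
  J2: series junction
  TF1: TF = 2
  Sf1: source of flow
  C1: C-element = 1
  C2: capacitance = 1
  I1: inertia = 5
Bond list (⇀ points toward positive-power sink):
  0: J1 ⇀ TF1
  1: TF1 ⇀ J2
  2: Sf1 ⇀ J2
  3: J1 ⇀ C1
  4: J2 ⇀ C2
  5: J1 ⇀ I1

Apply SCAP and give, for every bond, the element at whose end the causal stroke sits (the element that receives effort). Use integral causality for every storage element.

#2 →Sf1  (source Sf1 imposes f)
#1 →J2  (J2: bond 2 brought flow, rest push out)
#4 →J2  (J2: bond 2 brought flow, rest push out)
#0 →TF1  (TF TF1: opposite of bond 1)
#3 →J1  (C1 outputs effort q/C1)
#5 →I1  (0-jn J1 has e-setter on 3)

#0 →TF1
#1 →J2
#2 →Sf1
#3 →J1
#4 →J2
#5 →I1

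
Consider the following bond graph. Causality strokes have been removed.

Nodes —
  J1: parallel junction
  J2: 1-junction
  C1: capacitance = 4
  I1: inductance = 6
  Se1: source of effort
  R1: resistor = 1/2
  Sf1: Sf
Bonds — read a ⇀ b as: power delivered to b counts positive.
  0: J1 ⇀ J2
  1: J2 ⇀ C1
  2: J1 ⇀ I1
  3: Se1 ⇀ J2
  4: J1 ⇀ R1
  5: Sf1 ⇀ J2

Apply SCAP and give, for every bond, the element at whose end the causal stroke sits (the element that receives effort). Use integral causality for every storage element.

β0 stroke→J2
β1 stroke→J2
β2 stroke→I1
β3 stroke→J2
β4 stroke→J1
β5 stroke→Sf1

b3 stroke at J2  (Se1 (Se) sets effort on bond)
b5 stroke at Sf1  (Sf1 (Sf) sets flow on bond)
b0 stroke at J2  (J2 flow already set via bond 5)
b1 stroke at J2  (1-jn J2 has f-setter on 5)
b2 stroke at I1  (I1 integral (f out))
b4 stroke at J1  (J1: last free bond brings effort in)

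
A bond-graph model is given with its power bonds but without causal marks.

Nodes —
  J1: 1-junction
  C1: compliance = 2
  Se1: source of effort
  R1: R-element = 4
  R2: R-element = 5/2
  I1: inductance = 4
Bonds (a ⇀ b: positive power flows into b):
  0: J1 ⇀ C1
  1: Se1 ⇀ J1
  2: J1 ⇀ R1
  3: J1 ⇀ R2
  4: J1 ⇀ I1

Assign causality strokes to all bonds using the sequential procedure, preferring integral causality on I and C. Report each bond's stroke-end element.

bond 0 stroke→J1
bond 1 stroke→J1
bond 2 stroke→J1
bond 3 stroke→J1
bond 4 stroke→I1

#1 stroke at J1  (Se1 (Se) sets effort on bond)
#0 stroke at J1  (prefer integral on C1)
#4 stroke at I1  (I1 integral (f out))
#2 stroke at J1  (J1: bond 4 brought flow, rest push out)
#3 stroke at J1  (common-f at J1 fixed by 4)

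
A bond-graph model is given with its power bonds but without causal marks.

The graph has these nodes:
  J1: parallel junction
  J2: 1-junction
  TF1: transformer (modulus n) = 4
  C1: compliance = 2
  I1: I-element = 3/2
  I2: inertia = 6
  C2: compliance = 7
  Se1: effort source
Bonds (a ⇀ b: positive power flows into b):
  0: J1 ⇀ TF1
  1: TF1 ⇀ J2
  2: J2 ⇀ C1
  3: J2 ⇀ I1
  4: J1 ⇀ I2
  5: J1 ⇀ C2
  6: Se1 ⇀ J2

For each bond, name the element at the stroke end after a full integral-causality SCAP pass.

bond 6 |J2  (Se1 fixes effort; stroke away)
bond 2 |J2  (C1: C, integral causality)
bond 3 |I1  (prefer integral on I1)
bond 1 |J2  (J2 flow already set via bond 3)
bond 0 |TF1  (through TF1, causality passes straight; one stroke at TF1)
bond 4 |I2  (I2 outputs flow p/I2)
bond 5 |J1  (closing 0-jn rule on J1)

bond 0 →TF1
bond 1 →J2
bond 2 →J2
bond 3 →I1
bond 4 →I2
bond 5 →J1
bond 6 →J2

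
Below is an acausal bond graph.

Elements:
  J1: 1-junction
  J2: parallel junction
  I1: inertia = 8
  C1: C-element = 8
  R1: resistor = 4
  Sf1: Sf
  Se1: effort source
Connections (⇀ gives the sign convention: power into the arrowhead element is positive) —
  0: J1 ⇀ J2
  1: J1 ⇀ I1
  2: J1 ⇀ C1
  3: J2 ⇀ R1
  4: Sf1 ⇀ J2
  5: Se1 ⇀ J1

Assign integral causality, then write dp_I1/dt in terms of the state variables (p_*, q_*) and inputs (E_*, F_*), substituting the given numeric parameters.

dp_I1/dt = E_Se1 - 4*F_Sf1 - p_I1/2 - q_C1/8

β4 |Sf1  (source Sf1 imposes f)
β5 |J1  (source Se1 imposes e)
β1 |I1  (I1 outputs flow p/I1)
β0 |J1  (J1 flow already set via bond 1)
β2 |J1  (J1 flow already set via bond 1)
β3 |J2  (J2 needs exactly one e-in)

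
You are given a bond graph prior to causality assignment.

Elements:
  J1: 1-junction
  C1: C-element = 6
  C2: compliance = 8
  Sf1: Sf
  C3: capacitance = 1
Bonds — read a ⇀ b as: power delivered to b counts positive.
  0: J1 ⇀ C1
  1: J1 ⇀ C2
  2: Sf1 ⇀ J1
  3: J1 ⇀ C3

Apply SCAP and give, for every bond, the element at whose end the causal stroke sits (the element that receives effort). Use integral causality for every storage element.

bond 2 stroke→Sf1  (Sf1 fixes flow; stroke at Sf1)
bond 0 stroke→J1  (1-jn J1 has f-setter on 2)
bond 1 stroke→J1  (J1: bond 2 brought flow, rest push out)
bond 3 stroke→J1  (J1: bond 2 brought flow, rest push out)

b0 stroke at J1
b1 stroke at J1
b2 stroke at Sf1
b3 stroke at J1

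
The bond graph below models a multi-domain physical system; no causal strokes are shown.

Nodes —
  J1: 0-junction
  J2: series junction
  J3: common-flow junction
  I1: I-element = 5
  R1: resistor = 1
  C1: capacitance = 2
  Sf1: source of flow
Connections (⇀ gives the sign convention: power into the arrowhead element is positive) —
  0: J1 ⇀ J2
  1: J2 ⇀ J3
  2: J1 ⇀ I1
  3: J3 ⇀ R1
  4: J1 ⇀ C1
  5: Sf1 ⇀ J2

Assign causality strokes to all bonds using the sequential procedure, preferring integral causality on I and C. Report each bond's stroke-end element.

β0 →J2
β1 →J2
β2 →I1
β3 →J3
β4 →J1
β5 →Sf1

#5 →Sf1  (Sf1 fixes flow; stroke at Sf1)
#0 →J2  (1-jn J2 has f-setter on 5)
#1 →J2  (J2: bond 5 brought flow, rest push out)
#3 →J3  (common-f at J3 fixed by 1)
#2 →I1  (prefer integral on I1)
#4 →J1  (J1: last free bond brings effort in)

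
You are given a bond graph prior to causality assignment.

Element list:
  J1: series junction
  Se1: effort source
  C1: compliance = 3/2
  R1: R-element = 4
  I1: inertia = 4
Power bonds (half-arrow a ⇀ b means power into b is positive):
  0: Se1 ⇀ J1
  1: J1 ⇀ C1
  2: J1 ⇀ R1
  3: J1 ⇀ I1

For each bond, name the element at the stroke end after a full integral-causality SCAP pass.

β0 stroke at J1
β1 stroke at J1
β2 stroke at J1
β3 stroke at I1

#0 stroke→J1  (Se1 fixes effort; stroke away)
#1 stroke→J1  (C1 integral (e out))
#3 stroke→I1  (prefer integral on I1)
#2 stroke→J1  (1-jn J1 has f-setter on 3)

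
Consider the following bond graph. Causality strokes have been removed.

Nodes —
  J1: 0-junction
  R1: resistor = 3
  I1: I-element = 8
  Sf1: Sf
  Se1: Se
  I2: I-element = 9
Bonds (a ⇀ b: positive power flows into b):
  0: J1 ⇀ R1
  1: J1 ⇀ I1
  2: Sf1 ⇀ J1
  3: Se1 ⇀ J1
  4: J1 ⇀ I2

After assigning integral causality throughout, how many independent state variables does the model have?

b2 →Sf1  (Sf1 fixes flow; stroke at Sf1)
b3 →J1  (Se1 (Se) sets effort on bond)
b0 →R1  (J1 effort already set via bond 3)
b1 →I1  (0-jn J1 has e-setter on 3)
b4 →I2  (common-e at J1 fixed by 3)

2  (I1, I2 all integral)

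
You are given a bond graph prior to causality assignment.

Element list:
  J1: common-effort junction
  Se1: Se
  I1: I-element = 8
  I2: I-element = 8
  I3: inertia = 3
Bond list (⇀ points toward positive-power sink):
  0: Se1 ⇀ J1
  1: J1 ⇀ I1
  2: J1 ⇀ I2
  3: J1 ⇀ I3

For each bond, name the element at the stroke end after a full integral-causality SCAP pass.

β0 |J1  (source Se1 imposes e)
β1 |I1  (0-jn J1 has e-setter on 0)
β2 |I2  (J1 effort already set via bond 0)
β3 |I3  (J1: bond 0 brought effort, rest push out)

β0 →J1
β1 →I1
β2 →I2
β3 →I3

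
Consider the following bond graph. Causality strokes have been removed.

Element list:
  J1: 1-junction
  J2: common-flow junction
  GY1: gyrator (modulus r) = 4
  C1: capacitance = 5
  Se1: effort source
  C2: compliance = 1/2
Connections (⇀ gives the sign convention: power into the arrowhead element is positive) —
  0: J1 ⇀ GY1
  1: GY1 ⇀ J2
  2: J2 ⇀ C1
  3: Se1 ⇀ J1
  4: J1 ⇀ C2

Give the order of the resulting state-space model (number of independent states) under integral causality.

b3 stroke→J1  (Se1 fixes effort; stroke away)
b2 stroke→J2  (C1 integral (e out))
b1 stroke→GY1  (closing 1-jn rule on J2)
b0 stroke→GY1  (GY GY1: same side as bond 1)
b4 stroke→J1  (J1 flow already set via bond 0)

2  (C1, C2 all integral)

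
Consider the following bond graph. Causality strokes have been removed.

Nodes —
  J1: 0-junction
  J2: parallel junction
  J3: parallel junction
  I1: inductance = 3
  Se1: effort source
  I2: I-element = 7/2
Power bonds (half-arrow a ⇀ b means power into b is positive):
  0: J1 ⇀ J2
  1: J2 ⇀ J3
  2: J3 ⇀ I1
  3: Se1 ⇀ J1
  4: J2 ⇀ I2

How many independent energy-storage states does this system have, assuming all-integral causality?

2  (I1, I2 all integral)

#3 stroke at J1  (Se1 (Se) sets effort on bond)
#0 stroke at J2  (common-e at J1 fixed by 3)
#1 stroke at J3  (0-jn J2 has e-setter on 0)
#4 stroke at I2  (0-jn J2 has e-setter on 0)
#2 stroke at I1  (0-jn J3 has e-setter on 1)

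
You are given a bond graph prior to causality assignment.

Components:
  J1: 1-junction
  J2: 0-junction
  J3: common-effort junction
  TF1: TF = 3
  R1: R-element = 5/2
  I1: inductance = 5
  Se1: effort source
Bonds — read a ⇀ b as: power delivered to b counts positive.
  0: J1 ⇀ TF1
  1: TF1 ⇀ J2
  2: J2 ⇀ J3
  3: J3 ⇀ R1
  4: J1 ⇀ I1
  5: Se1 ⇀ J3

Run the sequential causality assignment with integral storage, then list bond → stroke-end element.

bond 0 |J1
bond 1 |TF1
bond 2 |J2
bond 3 |R1
bond 4 |I1
bond 5 |J3

β5 |J3  (source Se1 imposes e)
β2 |J2  (J3: bond 5 brought effort, rest push out)
β3 |R1  (J3: bond 5 brought effort, rest push out)
β1 |TF1  (common-e at J2 fixed by 2)
β0 |J1  (TF1: transformer flips bond 1)
β4 |I1  (only one flow-in slot at J1)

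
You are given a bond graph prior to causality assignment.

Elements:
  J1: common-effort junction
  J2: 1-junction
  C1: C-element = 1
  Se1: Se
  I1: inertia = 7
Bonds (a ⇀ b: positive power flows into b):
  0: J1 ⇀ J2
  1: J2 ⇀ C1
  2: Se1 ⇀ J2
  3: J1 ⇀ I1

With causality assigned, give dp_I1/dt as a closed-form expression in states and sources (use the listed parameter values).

dp_I1/dt = -E_Se1 + q_C1

#2 stroke→J2  (Se1: effort source, stroke at far end)
#1 stroke→J2  (prefer integral on C1)
#0 stroke→J1  (J2 needs exactly one f-in)
#3 stroke→I1  (0-jn J1 has e-setter on 0)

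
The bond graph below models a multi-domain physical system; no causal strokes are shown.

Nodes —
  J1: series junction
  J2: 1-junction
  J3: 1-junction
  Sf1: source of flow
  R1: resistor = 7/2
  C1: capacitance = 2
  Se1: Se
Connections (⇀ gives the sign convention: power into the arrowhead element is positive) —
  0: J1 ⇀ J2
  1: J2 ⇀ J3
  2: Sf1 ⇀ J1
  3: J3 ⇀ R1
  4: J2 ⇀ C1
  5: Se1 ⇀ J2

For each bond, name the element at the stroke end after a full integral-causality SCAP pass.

b0 stroke at J1
b1 stroke at J2
b2 stroke at Sf1
b3 stroke at J3
b4 stroke at J2
b5 stroke at J2

b2 stroke→Sf1  (Sf1 fixes flow; stroke at Sf1)
b5 stroke→J2  (Se1 fixes effort; stroke away)
b0 stroke→J1  (J1 flow already set via bond 2)
b1 stroke→J2  (J2 flow already set via bond 0)
b4 stroke→J2  (1-jn J2 has f-setter on 0)
b3 stroke→J3  (J3 flow already set via bond 1)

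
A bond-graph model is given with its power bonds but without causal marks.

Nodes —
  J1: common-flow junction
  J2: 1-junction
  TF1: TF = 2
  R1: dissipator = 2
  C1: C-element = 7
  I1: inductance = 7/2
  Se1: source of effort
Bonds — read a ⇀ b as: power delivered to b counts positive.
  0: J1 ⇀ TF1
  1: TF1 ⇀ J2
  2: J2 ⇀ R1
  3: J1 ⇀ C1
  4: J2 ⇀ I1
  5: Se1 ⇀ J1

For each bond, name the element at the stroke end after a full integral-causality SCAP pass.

b0 |TF1
b1 |J2
b2 |J2
b3 |J1
b4 |I1
b5 |J1

b5 stroke at J1  (Se1: effort source, stroke at far end)
b3 stroke at J1  (C1 outputs effort q/C1)
b0 stroke at TF1  (closing 1-jn rule on J1)
b1 stroke at J2  (TF1: transformer flips bond 0)
b4 stroke at I1  (prefer integral on I1)
b2 stroke at J2  (1-jn J2 has f-setter on 4)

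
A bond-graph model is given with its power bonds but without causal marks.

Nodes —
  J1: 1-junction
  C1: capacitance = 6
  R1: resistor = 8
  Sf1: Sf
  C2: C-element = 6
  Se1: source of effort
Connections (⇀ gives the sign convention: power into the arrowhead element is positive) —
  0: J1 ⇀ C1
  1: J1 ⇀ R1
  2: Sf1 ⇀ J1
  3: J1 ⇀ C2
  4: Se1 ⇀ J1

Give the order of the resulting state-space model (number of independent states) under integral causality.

b2 stroke→Sf1  (Sf1 (Sf) sets flow on bond)
b4 stroke→J1  (Se1 (Se) sets effort on bond)
b0 stroke→J1  (J1 flow already set via bond 2)
b1 stroke→J1  (1-jn J1 has f-setter on 2)
b3 stroke→J1  (common-f at J1 fixed by 2)

2  (C1, C2 all integral)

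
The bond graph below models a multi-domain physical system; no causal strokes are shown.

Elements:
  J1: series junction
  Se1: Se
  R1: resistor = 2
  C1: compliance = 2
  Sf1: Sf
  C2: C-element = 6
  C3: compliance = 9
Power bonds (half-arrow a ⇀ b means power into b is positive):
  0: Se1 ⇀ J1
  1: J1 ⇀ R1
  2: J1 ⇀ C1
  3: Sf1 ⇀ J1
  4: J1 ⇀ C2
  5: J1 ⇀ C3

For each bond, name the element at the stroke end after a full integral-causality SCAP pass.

bond 0 →J1  (Se1: effort source, stroke at far end)
bond 3 →Sf1  (Sf1 fixes flow; stroke at Sf1)
bond 1 →J1  (common-f at J1 fixed by 3)
bond 2 →J1  (J1 flow already set via bond 3)
bond 4 →J1  (common-f at J1 fixed by 3)
bond 5 →J1  (1-jn J1 has f-setter on 3)

bond 0 →J1
bond 1 →J1
bond 2 →J1
bond 3 →Sf1
bond 4 →J1
bond 5 →J1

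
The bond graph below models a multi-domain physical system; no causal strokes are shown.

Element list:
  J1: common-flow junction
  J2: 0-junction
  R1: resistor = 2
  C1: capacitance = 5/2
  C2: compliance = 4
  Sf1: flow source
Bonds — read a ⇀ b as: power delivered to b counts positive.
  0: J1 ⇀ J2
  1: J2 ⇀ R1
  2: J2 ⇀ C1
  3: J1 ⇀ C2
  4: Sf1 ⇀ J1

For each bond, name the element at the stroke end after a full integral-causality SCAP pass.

bond 4 →Sf1  (Sf1 fixes flow; stroke at Sf1)
bond 0 →J1  (J1 flow already set via bond 4)
bond 3 →J1  (1-jn J1 has f-setter on 4)
bond 2 →J2  (prefer integral on C1)
bond 1 →R1  (J2 effort already set via bond 2)

#0 stroke→J1
#1 stroke→R1
#2 stroke→J2
#3 stroke→J1
#4 stroke→Sf1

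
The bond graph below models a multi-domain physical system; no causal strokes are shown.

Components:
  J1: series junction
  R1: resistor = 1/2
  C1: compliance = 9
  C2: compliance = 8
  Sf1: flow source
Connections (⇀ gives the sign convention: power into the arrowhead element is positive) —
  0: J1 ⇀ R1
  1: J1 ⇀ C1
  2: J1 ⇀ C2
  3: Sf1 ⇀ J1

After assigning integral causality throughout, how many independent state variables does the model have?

2  (C1, C2 all integral)

#3 →Sf1  (Sf1: flow source, stroke at near end)
#0 →J1  (J1 flow already set via bond 3)
#1 →J1  (J1: bond 3 brought flow, rest push out)
#2 →J1  (J1 flow already set via bond 3)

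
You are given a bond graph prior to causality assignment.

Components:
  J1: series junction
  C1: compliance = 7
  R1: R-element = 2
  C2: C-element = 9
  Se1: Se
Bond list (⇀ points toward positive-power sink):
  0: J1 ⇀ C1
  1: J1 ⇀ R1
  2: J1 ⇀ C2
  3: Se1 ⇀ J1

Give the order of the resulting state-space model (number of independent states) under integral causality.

2  (C1, C2 all integral)

#3 stroke at J1  (Se1: effort source, stroke at far end)
#0 stroke at J1  (prefer integral on C1)
#2 stroke at J1  (C2: C, integral causality)
#1 stroke at R1  (only one flow-in slot at J1)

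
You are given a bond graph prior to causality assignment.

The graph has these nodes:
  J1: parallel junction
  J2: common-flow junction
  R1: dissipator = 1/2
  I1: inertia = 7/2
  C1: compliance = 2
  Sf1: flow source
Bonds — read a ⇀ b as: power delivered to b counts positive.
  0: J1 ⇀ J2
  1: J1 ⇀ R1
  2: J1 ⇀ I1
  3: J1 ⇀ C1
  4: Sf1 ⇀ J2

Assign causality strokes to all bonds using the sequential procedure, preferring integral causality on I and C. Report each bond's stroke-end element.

β4 →Sf1  (Sf1: flow source, stroke at near end)
β0 →J2  (J2: bond 4 brought flow, rest push out)
β2 →I1  (I1 outputs flow p/I1)
β3 →J1  (C1 outputs effort q/C1)
β1 →R1  (common-e at J1 fixed by 3)

#0 stroke at J2
#1 stroke at R1
#2 stroke at I1
#3 stroke at J1
#4 stroke at Sf1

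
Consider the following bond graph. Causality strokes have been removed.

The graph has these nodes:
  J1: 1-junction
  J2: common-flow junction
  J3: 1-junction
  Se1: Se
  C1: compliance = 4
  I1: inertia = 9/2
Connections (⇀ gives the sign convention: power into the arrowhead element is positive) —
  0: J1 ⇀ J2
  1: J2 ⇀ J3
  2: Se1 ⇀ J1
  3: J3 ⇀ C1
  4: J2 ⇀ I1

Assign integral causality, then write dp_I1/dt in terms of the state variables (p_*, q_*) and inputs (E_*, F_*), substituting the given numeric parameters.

dp_I1/dt = E_Se1 - q_C1/4

#2 →J1  (Se1 (Se) sets effort on bond)
#0 →J2  (closing 1-jn rule on J1)
#3 →J3  (C1 outputs effort q/C1)
#1 →J2  (only one flow-in slot at J3)
#4 →I1  (J2: last free bond brings flow in)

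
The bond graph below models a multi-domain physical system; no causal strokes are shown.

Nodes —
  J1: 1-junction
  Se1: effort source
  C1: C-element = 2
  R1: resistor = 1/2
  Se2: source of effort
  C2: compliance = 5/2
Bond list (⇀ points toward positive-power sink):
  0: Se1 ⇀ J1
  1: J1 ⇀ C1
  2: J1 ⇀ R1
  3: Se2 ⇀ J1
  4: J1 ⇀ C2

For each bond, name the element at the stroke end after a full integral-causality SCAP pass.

bond 0 stroke at J1
bond 1 stroke at J1
bond 2 stroke at R1
bond 3 stroke at J1
bond 4 stroke at J1

#0 stroke at J1  (Se1: effort source, stroke at far end)
#3 stroke at J1  (Se2 (Se) sets effort on bond)
#1 stroke at J1  (prefer integral on C1)
#4 stroke at J1  (prefer integral on C2)
#2 stroke at R1  (closing 1-jn rule on J1)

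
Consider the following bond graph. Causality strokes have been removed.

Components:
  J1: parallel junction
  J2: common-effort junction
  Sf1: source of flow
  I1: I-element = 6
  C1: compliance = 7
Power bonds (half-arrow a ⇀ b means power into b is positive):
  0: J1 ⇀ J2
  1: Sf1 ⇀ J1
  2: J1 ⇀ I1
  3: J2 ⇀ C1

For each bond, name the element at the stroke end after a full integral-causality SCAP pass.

bond 0 stroke at J1
bond 1 stroke at Sf1
bond 2 stroke at I1
bond 3 stroke at J2

β1 |Sf1  (Sf1: flow source, stroke at near end)
β2 |I1  (I1 integral (f out))
β0 |J1  (J1: last free bond brings effort in)
β3 |J2  (J2 needs exactly one e-in)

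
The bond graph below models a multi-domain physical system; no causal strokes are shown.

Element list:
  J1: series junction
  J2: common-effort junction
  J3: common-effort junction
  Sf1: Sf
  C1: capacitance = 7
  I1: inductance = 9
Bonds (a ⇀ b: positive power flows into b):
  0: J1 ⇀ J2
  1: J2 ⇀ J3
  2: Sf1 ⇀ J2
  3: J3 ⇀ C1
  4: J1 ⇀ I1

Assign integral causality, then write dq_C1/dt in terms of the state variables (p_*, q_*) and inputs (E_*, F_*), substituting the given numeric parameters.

dq_C1/dt = F_Sf1 + p_I1/9

b2 stroke→Sf1  (Sf1 (Sf) sets flow on bond)
b3 stroke→J3  (C1 integral (e out))
b1 stroke→J2  (J3: bond 3 brought effort, rest push out)
b0 stroke→J1  (common-e at J2 fixed by 1)
b4 stroke→I1  (J1: last free bond brings flow in)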